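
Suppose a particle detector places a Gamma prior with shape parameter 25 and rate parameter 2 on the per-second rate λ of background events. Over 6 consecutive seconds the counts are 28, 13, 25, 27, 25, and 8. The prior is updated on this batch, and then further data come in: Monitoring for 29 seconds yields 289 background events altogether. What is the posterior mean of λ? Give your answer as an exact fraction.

440/37

Total count: 28 + 13 + 25 + 27 + 25 + 8 = 126.
Total exposure: 6 seconds.
After the first batch: Gamma(25 + 126, 2 + 6) = Gamma(151, 8).
Total count 289 over total exposure 29 seconds.
After the second batch: Gamma(151 + 289, 8 + 29) = Gamma(440, 37).
Posterior mean = α'/β' = 440/37.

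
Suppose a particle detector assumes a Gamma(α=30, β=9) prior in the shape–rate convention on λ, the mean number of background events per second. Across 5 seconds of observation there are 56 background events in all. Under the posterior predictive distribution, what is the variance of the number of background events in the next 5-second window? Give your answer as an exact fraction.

Total count 56 over total exposure 5 seconds.
Posterior: α' = 30 + 56 = 86, β' = 9 + 5 = 14.
The posterior predictive for a window of length T is Negative Binomial with variance T·α'·(β'+T)/β'² = 5·86·19/196 = 4085/98.

4085/98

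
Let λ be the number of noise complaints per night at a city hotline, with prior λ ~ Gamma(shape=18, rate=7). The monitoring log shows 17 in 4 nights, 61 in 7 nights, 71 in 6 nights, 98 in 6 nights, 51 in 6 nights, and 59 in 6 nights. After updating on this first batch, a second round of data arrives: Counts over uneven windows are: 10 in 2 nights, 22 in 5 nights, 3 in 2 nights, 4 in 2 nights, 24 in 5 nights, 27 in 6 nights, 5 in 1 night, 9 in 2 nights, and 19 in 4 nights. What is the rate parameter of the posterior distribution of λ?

Total count: 17 + 61 + 71 + 98 + 51 + 59 = 357.
Total exposure: 4 + 7 + 6 + 6 + 6 + 6 = 35 nights.
After the first batch: Gamma(18 + 357, 7 + 35) = Gamma(375, 42).
Total count: 10 + 22 + 3 + 4 + 24 + 27 + 5 + 9 + 19 = 123.
Total exposure: 2 + 5 + 2 + 2 + 5 + 6 + 1 + 2 + 4 = 29 nights.
After the second batch: Gamma(375 + 123, 42 + 29) = Gamma(498, 71).

71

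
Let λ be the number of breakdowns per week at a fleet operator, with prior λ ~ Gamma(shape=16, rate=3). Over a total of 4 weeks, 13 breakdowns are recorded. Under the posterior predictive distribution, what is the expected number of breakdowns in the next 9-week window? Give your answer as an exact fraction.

Total count 13 over total exposure 4 weeks.
By Gamma–Poisson conjugacy, the posterior is Gamma(α + Σx, β + Σt) = Gamma(16 + 13, 3 + 4) = Gamma(29, 7).
Predictive mean over a 9-week window = T·E[λ|data] = 9·29/7 = 261/7.

261/7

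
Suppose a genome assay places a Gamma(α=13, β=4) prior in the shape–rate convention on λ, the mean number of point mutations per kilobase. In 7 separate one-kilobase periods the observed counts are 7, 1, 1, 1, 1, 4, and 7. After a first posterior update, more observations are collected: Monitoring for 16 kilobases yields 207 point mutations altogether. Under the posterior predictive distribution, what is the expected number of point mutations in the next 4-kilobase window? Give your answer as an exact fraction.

Total count: 7 + 1 + 1 + 1 + 1 + 4 + 7 = 22.
Total exposure: 7 kilobases.
After the first batch: Gamma(13 + 22, 4 + 7) = Gamma(35, 11).
Total count 207 over total exposure 16 kilobases.
After the second batch: Gamma(35 + 207, 11 + 16) = Gamma(242, 27).
Predictive mean over a 4-kilobase window = T·E[λ|data] = 4·242/27 = 968/27.

968/27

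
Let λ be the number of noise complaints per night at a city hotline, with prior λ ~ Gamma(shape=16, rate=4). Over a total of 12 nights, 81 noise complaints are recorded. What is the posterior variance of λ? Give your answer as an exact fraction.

97/256

Total count 81 over total exposure 12 nights.
The Gamma prior is conjugate for the Poisson rate, so λ | data ~ Gamma(16+81, 4+12) = Gamma(97, 16).
Posterior variance = α'/β'² = 97/256.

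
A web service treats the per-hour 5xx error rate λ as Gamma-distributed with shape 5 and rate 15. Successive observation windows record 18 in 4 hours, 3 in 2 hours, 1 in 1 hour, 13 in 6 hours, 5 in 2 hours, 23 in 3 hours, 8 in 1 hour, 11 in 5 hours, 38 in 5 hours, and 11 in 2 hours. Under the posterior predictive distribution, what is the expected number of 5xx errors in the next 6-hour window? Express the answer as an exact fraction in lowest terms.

Total count: 18 + 3 + 1 + 13 + 5 + 23 + 8 + 11 + 38 + 11 = 131.
Total exposure: 4 + 2 + 1 + 6 + 2 + 3 + 1 + 5 + 5 + 2 = 31 hours.
Posterior: α' = 5 + 131 = 136, β' = 15 + 31 = 46.
Predictive mean over a 6-hour window = T·E[λ|data] = 6·136/46 = 408/23.

408/23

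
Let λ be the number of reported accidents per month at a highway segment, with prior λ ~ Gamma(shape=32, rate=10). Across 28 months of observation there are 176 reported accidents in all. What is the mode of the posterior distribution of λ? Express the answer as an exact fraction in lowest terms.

Total count 176 over total exposure 28 months.
By Gamma–Poisson conjugacy, the posterior is Gamma(α + Σx, β + Σt) = Gamma(32 + 176, 10 + 28) = Gamma(208, 38).
Posterior mode = (α'−1)/β' = 207/38.

207/38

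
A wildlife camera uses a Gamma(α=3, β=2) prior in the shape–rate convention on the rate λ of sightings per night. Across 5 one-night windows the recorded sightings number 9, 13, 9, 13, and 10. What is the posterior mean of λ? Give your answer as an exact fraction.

57/7

Total count: 9 + 13 + 9 + 13 + 10 = 54.
Total exposure: 5 nights.
Conjugate update: add total count to the shape and total exposure to the rate, giving Gamma(57, 7).
Posterior mean = α'/β' = 57/7.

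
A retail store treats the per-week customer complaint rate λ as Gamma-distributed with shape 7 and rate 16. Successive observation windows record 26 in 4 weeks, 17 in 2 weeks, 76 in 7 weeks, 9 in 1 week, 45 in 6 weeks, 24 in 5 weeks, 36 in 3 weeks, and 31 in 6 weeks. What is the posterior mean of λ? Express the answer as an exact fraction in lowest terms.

271/50

Total count: 26 + 17 + 76 + 9 + 45 + 24 + 36 + 31 = 264.
Total exposure: 4 + 2 + 7 + 1 + 6 + 5 + 3 + 6 = 34 weeks.
The Gamma prior is conjugate for the Poisson rate, so λ | data ~ Gamma(7+264, 16+34) = Gamma(271, 50).
Posterior mean = α'/β' = 271/50.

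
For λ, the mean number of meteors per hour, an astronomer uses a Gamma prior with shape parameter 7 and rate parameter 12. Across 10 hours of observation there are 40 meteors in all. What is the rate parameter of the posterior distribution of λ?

22

Total count 40 over total exposure 10 hours.
The Gamma prior is conjugate for the Poisson rate, so λ | data ~ Gamma(7+40, 12+10) = Gamma(47, 22).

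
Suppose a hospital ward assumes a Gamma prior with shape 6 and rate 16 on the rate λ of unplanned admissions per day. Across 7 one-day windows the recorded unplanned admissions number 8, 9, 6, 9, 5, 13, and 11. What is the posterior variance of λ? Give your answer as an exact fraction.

Total count: 8 + 9 + 6 + 9 + 5 + 13 + 11 = 61.
Total exposure: 7 days.
By Gamma–Poisson conjugacy, the posterior is Gamma(α + Σx, β + Σt) = Gamma(6 + 61, 16 + 7) = Gamma(67, 23).
Posterior variance = α'/β'² = 67/529.

67/529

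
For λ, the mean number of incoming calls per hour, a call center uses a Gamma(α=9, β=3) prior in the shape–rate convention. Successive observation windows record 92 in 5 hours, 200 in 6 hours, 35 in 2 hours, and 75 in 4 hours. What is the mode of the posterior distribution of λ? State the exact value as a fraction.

41/2

Total count: 92 + 200 + 35 + 75 = 402.
Total exposure: 5 + 6 + 2 + 4 = 17 hours.
Gamma(α, β) with Poisson data over total exposure Σt gives posterior Gamma(α+Σx, β+Σt) = Gamma(411, 20).
Posterior mode = (α'−1)/β' = 410/20 = 41/2.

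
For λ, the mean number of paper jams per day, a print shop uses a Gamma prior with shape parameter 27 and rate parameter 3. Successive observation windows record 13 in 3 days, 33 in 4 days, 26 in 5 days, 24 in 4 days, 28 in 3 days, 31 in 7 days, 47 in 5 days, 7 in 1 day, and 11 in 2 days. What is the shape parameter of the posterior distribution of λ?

247

Total count: 13 + 33 + 26 + 24 + 28 + 31 + 47 + 7 + 11 = 220.
Total exposure: 3 + 4 + 5 + 4 + 3 + 7 + 5 + 1 + 2 = 34 days.
Gamma(α, β) with Poisson data over total exposure Σt gives posterior Gamma(α+Σx, β+Σt) = Gamma(247, 37).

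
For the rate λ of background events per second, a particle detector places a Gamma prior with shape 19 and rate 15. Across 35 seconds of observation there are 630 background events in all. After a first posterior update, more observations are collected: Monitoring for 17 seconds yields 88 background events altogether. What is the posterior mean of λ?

11

Total count 630 over total exposure 35 seconds.
After the first batch: Gamma(19 + 630, 15 + 35) = Gamma(649, 50).
Total count 88 over total exposure 17 seconds.
After the second batch: Gamma(649 + 88, 50 + 17) = Gamma(737, 67).
Posterior mean = α'/β' = 737/67 = 11.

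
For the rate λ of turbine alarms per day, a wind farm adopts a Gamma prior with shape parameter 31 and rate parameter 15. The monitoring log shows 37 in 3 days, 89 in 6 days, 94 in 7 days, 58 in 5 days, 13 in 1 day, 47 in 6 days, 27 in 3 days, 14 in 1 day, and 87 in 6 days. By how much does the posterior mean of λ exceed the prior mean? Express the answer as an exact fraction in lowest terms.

Total count: 37 + 89 + 94 + 58 + 13 + 47 + 27 + 14 + 87 = 466.
Total exposure: 3 + 6 + 7 + 5 + 1 + 6 + 3 + 1 + 6 = 38 days.
By Gamma–Poisson conjugacy, the posterior is Gamma(α + Σx, β + Σt) = Gamma(31 + 466, 15 + 38) = Gamma(497, 53).
Posterior mean = 497/53 = 497/53; prior mean = 31/15 = 31/15. Difference = 497/53 − 31/15 = 5812/795.

5812/795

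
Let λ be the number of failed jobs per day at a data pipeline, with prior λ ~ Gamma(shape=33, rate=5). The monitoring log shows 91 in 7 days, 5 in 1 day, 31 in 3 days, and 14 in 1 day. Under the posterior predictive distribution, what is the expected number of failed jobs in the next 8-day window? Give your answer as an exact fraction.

Total count: 91 + 5 + 31 + 14 = 141.
Total exposure: 7 + 1 + 3 + 1 = 12 days.
Gamma(α, β) with Poisson data over total exposure Σt gives posterior Gamma(α+Σx, β+Σt) = Gamma(174, 17).
Predictive mean over an 8-day window = T·E[λ|data] = 8·174/17 = 1392/17.

1392/17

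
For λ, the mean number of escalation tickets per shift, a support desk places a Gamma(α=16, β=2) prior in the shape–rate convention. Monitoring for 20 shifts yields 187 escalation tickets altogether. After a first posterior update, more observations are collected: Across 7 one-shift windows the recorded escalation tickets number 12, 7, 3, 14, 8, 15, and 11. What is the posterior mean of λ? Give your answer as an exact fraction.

Total count 187 over total exposure 20 shifts.
After the first batch: Gamma(16 + 187, 2 + 20) = Gamma(203, 22).
Total count: 12 + 7 + 3 + 14 + 8 + 15 + 11 = 70.
Total exposure: 7 shifts.
After the second batch: Gamma(203 + 70, 22 + 7) = Gamma(273, 29).
Posterior mean = α'/β' = 273/29.

273/29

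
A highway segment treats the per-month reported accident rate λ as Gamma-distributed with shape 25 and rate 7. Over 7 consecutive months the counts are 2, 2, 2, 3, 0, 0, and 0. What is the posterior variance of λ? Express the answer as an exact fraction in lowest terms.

Total count: 2 + 2 + 2 + 3 + 0 + 0 + 0 = 9.
Total exposure: 7 months.
Conjugate update: add total count to the shape and total exposure to the rate, giving Gamma(34, 14).
Posterior variance = α'/β'² = 34/196 = 17/98.

17/98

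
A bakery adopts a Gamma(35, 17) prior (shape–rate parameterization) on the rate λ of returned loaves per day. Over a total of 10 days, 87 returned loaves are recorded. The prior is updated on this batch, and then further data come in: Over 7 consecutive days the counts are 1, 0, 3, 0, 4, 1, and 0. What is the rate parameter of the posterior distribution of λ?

Total count 87 over total exposure 10 days.
After the first batch: Gamma(35 + 87, 17 + 10) = Gamma(122, 27).
Total count: 1 + 0 + 3 + 0 + 4 + 1 + 0 = 9.
Total exposure: 7 days.
After the second batch: Gamma(122 + 9, 27 + 7) = Gamma(131, 34).

34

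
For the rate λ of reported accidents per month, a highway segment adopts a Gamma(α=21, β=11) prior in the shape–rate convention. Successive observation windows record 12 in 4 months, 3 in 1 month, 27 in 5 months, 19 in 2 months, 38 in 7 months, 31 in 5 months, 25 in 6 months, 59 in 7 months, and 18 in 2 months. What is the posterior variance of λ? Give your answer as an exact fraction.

253/2500

Total count: 12 + 3 + 27 + 19 + 38 + 31 + 25 + 59 + 18 = 232.
Total exposure: 4 + 1 + 5 + 2 + 7 + 5 + 6 + 7 + 2 = 39 months.
Gamma(α, β) with Poisson data over total exposure Σt gives posterior Gamma(α+Σx, β+Σt) = Gamma(253, 50).
Posterior variance = α'/β'² = 253/2500.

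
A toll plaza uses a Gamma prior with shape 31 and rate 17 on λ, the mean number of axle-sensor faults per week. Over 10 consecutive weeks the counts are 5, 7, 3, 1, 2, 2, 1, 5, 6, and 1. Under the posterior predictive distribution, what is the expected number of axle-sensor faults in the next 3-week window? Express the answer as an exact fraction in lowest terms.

Total count: 5 + 7 + 3 + 1 + 2 + 2 + 1 + 5 + 6 + 1 = 33.
Total exposure: 10 weeks.
The Gamma prior is conjugate for the Poisson rate, so λ | data ~ Gamma(31+33, 17+10) = Gamma(64, 27).
Predictive mean over a 3-week window = T·E[λ|data] = 3·64/27 = 64/9.

64/9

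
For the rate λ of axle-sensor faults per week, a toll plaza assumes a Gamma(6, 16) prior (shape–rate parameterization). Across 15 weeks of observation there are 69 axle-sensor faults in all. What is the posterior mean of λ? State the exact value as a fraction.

75/31

Total count 69 over total exposure 15 weeks.
By Gamma–Poisson conjugacy, the posterior is Gamma(α + Σx, β + Σt) = Gamma(6 + 69, 16 + 15) = Gamma(75, 31).
Posterior mean = α'/β' = 75/31.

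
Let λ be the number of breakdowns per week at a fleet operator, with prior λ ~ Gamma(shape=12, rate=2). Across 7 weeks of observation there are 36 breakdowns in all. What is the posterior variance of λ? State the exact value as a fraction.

Total count 36 over total exposure 7 weeks.
The Gamma prior is conjugate for the Poisson rate, so λ | data ~ Gamma(12+36, 2+7) = Gamma(48, 9).
Posterior variance = α'/β'² = 48/81 = 16/27.

16/27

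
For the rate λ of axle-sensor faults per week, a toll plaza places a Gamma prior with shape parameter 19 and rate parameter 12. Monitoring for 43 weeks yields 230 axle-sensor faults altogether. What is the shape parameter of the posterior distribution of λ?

Total count 230 over total exposure 43 weeks.
Gamma(α, β) with Poisson data over total exposure Σt gives posterior Gamma(α+Σx, β+Σt) = Gamma(249, 55).

249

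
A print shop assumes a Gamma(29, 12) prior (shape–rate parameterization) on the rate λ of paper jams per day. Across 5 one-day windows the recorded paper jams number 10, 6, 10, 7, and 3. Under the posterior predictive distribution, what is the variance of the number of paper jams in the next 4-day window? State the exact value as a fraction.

Total count: 10 + 6 + 10 + 7 + 3 = 36.
Total exposure: 5 days.
The Gamma prior is conjugate for the Poisson rate, so λ | data ~ Gamma(29+36, 12+5) = Gamma(65, 17).
The posterior predictive for a window of length T is Negative Binomial with variance T·α'·(β'+T)/β'² = 4·65·21/289 = 5460/289.

5460/289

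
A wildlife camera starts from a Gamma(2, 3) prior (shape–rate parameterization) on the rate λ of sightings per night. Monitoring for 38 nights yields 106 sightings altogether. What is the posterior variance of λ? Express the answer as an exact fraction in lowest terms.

108/1681

Total count 106 over total exposure 38 nights.
Gamma(α, β) with Poisson data over total exposure Σt gives posterior Gamma(α+Σx, β+Σt) = Gamma(108, 41).
Posterior variance = α'/β'² = 108/1681.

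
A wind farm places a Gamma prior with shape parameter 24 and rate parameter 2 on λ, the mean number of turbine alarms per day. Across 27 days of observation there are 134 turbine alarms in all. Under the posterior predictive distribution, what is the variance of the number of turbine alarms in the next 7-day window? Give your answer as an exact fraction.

39816/841

Total count 134 over total exposure 27 days.
Conjugate update: add total count to the shape and total exposure to the rate, giving Gamma(158, 29).
The posterior predictive for a window of length T is Negative Binomial with variance T·α'·(β'+T)/β'² = 7·158·36/841 = 39816/841.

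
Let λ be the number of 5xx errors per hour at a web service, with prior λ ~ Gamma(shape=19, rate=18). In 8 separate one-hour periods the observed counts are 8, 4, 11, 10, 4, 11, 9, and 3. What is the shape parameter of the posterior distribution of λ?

Total count: 8 + 4 + 11 + 10 + 4 + 11 + 9 + 3 = 60.
Total exposure: 8 hours.
Gamma(α, β) with Poisson data over total exposure Σt gives posterior Gamma(α+Σx, β+Σt) = Gamma(79, 26).

79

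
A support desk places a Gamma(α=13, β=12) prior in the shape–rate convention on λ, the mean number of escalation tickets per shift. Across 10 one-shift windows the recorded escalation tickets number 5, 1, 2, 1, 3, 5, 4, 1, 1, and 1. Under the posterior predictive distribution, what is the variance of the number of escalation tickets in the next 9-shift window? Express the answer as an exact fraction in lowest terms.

Total count: 5 + 1 + 2 + 1 + 3 + 5 + 4 + 1 + 1 + 1 = 24.
Total exposure: 10 shifts.
The Gamma prior is conjugate for the Poisson rate, so λ | data ~ Gamma(13+24, 12+10) = Gamma(37, 22).
The posterior predictive for a window of length T is Negative Binomial with variance T·α'·(β'+T)/β'² = 9·37·31/484 = 10323/484.

10323/484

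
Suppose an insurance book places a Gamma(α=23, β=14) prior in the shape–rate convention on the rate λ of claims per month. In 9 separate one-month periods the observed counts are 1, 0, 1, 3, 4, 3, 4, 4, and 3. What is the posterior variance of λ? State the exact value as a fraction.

Total count: 1 + 0 + 1 + 3 + 4 + 3 + 4 + 4 + 3 = 23.
Total exposure: 9 months.
Conjugate update: add total count to the shape and total exposure to the rate, giving Gamma(46, 23).
Posterior variance = α'/β'² = 46/529 = 2/23.

2/23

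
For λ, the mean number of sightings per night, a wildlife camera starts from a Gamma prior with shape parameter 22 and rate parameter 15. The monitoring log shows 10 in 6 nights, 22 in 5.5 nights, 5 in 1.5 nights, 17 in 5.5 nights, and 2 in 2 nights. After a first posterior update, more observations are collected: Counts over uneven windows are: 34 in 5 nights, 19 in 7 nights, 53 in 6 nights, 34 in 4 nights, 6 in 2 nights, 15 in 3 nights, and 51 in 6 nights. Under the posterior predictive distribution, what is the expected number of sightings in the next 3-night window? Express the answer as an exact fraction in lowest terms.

Total count: 10 + 22 + 5 + 17 + 2 = 56.
Total exposure: 6 + 5.5 + 1.5 + 5.5 + 2 = 20.5 nights.
After the first batch: Gamma(22 + 56, 15 + 20.5) = Gamma(78, 71/2).
Total count: 34 + 19 + 53 + 34 + 6 + 15 + 51 = 212.
Total exposure: 5 + 7 + 6 + 4 + 2 + 3 + 6 = 33 nights.
After the second batch: Gamma(78 + 212, 71/2 + 33) = Gamma(290, 137/2).
Predictive mean over a 3-night window = T·E[λ|data] = 3·290/(137/2) = 1740/137.

1740/137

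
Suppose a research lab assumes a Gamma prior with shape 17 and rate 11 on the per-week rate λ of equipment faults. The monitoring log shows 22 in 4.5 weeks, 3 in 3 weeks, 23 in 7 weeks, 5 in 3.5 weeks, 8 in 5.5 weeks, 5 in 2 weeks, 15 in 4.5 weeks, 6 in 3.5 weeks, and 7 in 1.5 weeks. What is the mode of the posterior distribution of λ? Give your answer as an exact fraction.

55/23

Total count: 22 + 3 + 23 + 5 + 8 + 5 + 15 + 6 + 7 = 94.
Total exposure: 4.5 + 3 + 7 + 3.5 + 5.5 + 2 + 4.5 + 3.5 + 1.5 = 35 weeks.
Gamma(α, β) with Poisson data over total exposure Σt gives posterior Gamma(α+Σx, β+Σt) = Gamma(111, 46).
Posterior mode = (α'−1)/β' = 110/46 = 55/23.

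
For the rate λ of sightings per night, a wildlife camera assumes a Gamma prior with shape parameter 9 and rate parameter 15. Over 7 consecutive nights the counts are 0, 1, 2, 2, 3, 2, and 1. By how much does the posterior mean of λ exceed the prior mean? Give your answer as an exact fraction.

Total count: 0 + 1 + 2 + 2 + 3 + 2 + 1 = 11.
Total exposure: 7 nights.
Posterior: α' = 9 + 11 = 20, β' = 15 + 7 = 22.
Posterior mean = 20/22 = 10/11; prior mean = 9/15 = 3/5. Difference = 10/11 − 3/5 = 17/55.

17/55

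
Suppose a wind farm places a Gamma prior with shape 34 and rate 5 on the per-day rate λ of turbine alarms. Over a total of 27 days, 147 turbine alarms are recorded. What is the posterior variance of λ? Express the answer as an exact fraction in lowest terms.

181/1024

Total count 147 over total exposure 27 days.
Conjugate update: add total count to the shape and total exposure to the rate, giving Gamma(181, 32).
Posterior variance = α'/β'² = 181/1024.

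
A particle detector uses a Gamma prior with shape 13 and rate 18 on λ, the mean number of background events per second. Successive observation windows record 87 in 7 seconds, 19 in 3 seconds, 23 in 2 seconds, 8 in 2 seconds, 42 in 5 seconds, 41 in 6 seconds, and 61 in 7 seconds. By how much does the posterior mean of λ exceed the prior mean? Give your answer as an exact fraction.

2321/450

Total count: 87 + 19 + 23 + 8 + 42 + 41 + 61 = 281.
Total exposure: 7 + 3 + 2 + 2 + 5 + 6 + 7 = 32 seconds.
The Gamma prior is conjugate for the Poisson rate, so λ | data ~ Gamma(13+281, 18+32) = Gamma(294, 50).
Posterior mean = 294/50 = 147/25; prior mean = 13/18 = 13/18. Difference = 147/25 − 13/18 = 2321/450.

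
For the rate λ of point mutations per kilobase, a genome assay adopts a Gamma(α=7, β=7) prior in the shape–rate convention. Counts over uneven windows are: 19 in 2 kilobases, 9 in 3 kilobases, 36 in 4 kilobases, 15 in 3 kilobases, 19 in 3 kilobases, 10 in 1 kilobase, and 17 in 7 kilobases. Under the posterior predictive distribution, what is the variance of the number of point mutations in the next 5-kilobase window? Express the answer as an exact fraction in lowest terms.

Total count: 19 + 9 + 36 + 15 + 19 + 10 + 17 = 125.
Total exposure: 2 + 3 + 4 + 3 + 3 + 1 + 7 = 23 kilobases.
By Gamma–Poisson conjugacy, the posterior is Gamma(α + Σx, β + Σt) = Gamma(7 + 125, 7 + 23) = Gamma(132, 30).
The posterior predictive for a window of length T is Negative Binomial with variance T·α'·(β'+T)/β'² = 5·132·35/900 = 77/3.

77/3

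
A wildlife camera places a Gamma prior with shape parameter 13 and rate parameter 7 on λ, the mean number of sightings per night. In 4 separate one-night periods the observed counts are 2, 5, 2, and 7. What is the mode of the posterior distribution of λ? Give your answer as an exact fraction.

28/11

Total count: 2 + 5 + 2 + 7 = 16.
Total exposure: 4 nights.
The Gamma prior is conjugate for the Poisson rate, so λ | data ~ Gamma(13+16, 7+4) = Gamma(29, 11).
Posterior mode = (α'−1)/β' = 28/11.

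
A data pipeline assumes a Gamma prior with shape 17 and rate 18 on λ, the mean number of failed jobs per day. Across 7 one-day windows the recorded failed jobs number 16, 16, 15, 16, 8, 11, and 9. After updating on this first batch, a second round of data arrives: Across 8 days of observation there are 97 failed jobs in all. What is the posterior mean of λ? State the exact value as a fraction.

Total count: 16 + 16 + 15 + 16 + 8 + 11 + 9 = 91.
Total exposure: 7 days.
After the first batch: Gamma(17 + 91, 18 + 7) = Gamma(108, 25).
Total count 97 over total exposure 8 days.
After the second batch: Gamma(108 + 97, 25 + 8) = Gamma(205, 33).
Posterior mean = α'/β' = 205/33.

205/33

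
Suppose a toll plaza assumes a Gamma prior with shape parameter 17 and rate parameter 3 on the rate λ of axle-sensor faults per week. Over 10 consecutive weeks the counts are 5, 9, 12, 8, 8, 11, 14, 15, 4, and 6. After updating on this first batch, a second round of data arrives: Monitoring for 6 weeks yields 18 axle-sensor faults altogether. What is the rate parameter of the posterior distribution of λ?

19

Total count: 5 + 9 + 12 + 8 + 8 + 11 + 14 + 15 + 4 + 6 = 92.
Total exposure: 10 weeks.
After the first batch: Gamma(17 + 92, 3 + 10) = Gamma(109, 13).
Total count 18 over total exposure 6 weeks.
After the second batch: Gamma(109 + 18, 13 + 6) = Gamma(127, 19).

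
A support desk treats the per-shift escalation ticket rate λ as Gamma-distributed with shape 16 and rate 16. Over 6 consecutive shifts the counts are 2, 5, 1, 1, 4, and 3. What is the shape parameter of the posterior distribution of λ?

Total count: 2 + 5 + 1 + 1 + 4 + 3 = 16.
Total exposure: 6 shifts.
Gamma(α, β) with Poisson data over total exposure Σt gives posterior Gamma(α+Σx, β+Σt) = Gamma(32, 22).

32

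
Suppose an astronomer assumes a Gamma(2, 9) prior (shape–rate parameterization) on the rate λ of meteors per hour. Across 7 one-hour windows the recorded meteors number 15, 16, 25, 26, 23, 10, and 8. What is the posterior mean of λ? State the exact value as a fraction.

Total count: 15 + 16 + 25 + 26 + 23 + 10 + 8 = 123.
Total exposure: 7 hours.
The Gamma prior is conjugate for the Poisson rate, so λ | data ~ Gamma(2+123, 9+7) = Gamma(125, 16).
Posterior mean = α'/β' = 125/16.

125/16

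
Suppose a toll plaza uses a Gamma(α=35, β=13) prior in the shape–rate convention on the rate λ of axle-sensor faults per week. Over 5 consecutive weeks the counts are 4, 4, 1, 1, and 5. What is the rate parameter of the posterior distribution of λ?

18

Total count: 4 + 4 + 1 + 1 + 5 = 15.
Total exposure: 5 weeks.
The Gamma prior is conjugate for the Poisson rate, so λ | data ~ Gamma(35+15, 13+5) = Gamma(50, 18).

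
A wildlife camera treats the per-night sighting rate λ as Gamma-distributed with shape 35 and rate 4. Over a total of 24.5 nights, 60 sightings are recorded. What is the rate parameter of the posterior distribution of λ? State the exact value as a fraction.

57/2

Total count 60 over total exposure 24.5 nights.
Posterior: α' = 35 + 60 = 95, β' = 4 + 24.5 = 57/2.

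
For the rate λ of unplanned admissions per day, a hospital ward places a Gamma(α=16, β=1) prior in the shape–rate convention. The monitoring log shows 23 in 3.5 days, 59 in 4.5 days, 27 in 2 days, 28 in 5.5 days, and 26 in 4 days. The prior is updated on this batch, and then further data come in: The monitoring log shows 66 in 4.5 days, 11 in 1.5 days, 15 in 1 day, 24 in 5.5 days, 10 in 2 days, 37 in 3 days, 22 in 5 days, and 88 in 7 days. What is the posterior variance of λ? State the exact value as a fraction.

Total count: 23 + 59 + 27 + 28 + 26 = 163.
Total exposure: 3.5 + 4.5 + 2 + 5.5 + 4 = 19.5 days.
After the first batch: Gamma(16 + 163, 1 + 19.5) = Gamma(179, 41/2).
Total count: 66 + 11 + 15 + 24 + 10 + 37 + 22 + 88 = 273.
Total exposure: 4.5 + 1.5 + 1 + 5.5 + 2 + 3 + 5 + 7 = 29.5 days.
After the second batch: Gamma(179 + 273, 41/2 + 29.5) = Gamma(452, 50).
Posterior variance = α'/β'² = 452/2500 = 113/625.

113/625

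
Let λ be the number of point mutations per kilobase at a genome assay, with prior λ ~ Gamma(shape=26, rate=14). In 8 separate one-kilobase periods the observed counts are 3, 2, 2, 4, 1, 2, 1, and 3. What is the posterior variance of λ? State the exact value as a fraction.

1/11

Total count: 3 + 2 + 2 + 4 + 1 + 2 + 1 + 3 = 18.
Total exposure: 8 kilobases.
Conjugate update: add total count to the shape and total exposure to the rate, giving Gamma(44, 22).
Posterior variance = α'/β'² = 44/484 = 1/11.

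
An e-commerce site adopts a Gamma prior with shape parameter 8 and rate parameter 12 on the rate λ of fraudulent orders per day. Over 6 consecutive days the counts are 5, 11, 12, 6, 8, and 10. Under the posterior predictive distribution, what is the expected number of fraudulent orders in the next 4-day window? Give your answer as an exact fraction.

40/3

Total count: 5 + 11 + 12 + 6 + 8 + 10 = 52.
Total exposure: 6 days.
Posterior: α' = 8 + 52 = 60, β' = 12 + 6 = 18.
Predictive mean over a 4-day window = T·E[λ|data] = 4·60/18 = 40/3.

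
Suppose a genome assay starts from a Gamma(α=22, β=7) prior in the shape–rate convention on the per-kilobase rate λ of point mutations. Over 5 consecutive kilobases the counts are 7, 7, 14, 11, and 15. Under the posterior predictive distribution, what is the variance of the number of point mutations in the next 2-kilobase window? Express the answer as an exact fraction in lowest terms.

Total count: 7 + 7 + 14 + 11 + 15 = 54.
Total exposure: 5 kilobases.
The Gamma prior is conjugate for the Poisson rate, so λ | data ~ Gamma(22+54, 7+5) = Gamma(76, 12).
The posterior predictive for a window of length T is Negative Binomial with variance T·α'·(β'+T)/β'² = 2·76·14/144 = 133/9.

133/9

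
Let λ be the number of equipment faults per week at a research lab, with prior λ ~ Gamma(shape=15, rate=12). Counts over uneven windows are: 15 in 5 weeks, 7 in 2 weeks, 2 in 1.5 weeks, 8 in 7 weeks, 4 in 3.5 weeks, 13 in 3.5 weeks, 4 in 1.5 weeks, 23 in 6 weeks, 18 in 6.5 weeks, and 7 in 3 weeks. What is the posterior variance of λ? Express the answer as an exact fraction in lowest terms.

464/10609

Total count: 15 + 7 + 2 + 8 + 4 + 13 + 4 + 23 + 18 + 7 = 101.
Total exposure: 5 + 2 + 1.5 + 7 + 3.5 + 3.5 + 1.5 + 6 + 6.5 + 3 = 39.5 weeks.
By Gamma–Poisson conjugacy, the posterior is Gamma(α + Σx, β + Σt) = Gamma(15 + 101, 12 + 39.5) = Gamma(116, 103/2).
Posterior variance = α'/β'² = 116/(10609/4) = 464/10609.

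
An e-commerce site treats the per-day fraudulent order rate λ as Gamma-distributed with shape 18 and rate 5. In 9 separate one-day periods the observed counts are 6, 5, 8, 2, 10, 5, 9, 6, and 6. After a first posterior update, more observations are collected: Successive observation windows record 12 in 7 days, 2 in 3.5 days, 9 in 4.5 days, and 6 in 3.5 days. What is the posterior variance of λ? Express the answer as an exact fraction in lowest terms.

Total count: 6 + 5 + 8 + 2 + 10 + 5 + 9 + 6 + 6 = 57.
Total exposure: 9 days.
After the first batch: Gamma(18 + 57, 5 + 9) = Gamma(75, 14).
Total count: 12 + 2 + 9 + 6 = 29.
Total exposure: 7 + 3.5 + 4.5 + 3.5 = 18.5 days.
After the second batch: Gamma(75 + 29, 14 + 18.5) = Gamma(104, 65/2).
Posterior variance = α'/β'² = 104/(4225/4) = 32/325.

32/325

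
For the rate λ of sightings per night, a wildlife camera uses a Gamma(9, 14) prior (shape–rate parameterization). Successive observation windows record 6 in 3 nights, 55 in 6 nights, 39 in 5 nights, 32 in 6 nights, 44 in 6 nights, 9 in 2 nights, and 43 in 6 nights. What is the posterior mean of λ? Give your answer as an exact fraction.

79/16

Total count: 6 + 55 + 39 + 32 + 44 + 9 + 43 = 228.
Total exposure: 3 + 6 + 5 + 6 + 6 + 2 + 6 = 34 nights.
The Gamma prior is conjugate for the Poisson rate, so λ | data ~ Gamma(9+228, 14+34) = Gamma(237, 48).
Posterior mean = α'/β' = 237/48 = 79/16.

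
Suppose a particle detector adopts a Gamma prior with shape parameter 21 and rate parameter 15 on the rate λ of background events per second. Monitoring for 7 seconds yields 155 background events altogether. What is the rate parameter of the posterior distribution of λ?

Total count 155 over total exposure 7 seconds.
By Gamma–Poisson conjugacy, the posterior is Gamma(α + Σx, β + Σt) = Gamma(21 + 155, 15 + 7) = Gamma(176, 22).

22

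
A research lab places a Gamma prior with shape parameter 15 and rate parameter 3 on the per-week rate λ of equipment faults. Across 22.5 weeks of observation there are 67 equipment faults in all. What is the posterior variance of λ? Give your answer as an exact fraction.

Total count 67 over total exposure 22.5 weeks.
By Gamma–Poisson conjugacy, the posterior is Gamma(α + Σx, β + Σt) = Gamma(15 + 67, 3 + 22.5) = Gamma(82, 51/2).
Posterior variance = α'/β'² = 82/(2601/4) = 328/2601.

328/2601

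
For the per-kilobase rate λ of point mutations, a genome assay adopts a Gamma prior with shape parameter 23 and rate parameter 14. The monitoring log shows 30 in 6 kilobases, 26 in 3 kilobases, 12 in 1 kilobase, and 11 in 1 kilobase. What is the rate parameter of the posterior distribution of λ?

25

Total count: 30 + 26 + 12 + 11 = 79.
Total exposure: 6 + 3 + 1 + 1 = 11 kilobases.
The Gamma prior is conjugate for the Poisson rate, so λ | data ~ Gamma(23+79, 14+11) = Gamma(102, 25).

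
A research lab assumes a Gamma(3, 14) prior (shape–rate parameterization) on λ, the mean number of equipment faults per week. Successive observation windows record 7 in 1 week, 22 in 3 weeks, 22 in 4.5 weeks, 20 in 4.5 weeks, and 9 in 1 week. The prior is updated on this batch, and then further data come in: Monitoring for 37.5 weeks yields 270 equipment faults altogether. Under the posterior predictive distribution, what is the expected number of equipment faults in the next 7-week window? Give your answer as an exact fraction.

Total count: 7 + 22 + 22 + 20 + 9 = 80.
Total exposure: 1 + 3 + 4.5 + 4.5 + 1 = 14 weeks.
After the first batch: Gamma(3 + 80, 14 + 14) = Gamma(83, 28).
Total count 270 over total exposure 37.5 weeks.
After the second batch: Gamma(83 + 270, 28 + 37.5) = Gamma(353, 131/2).
Predictive mean over a 7-week window = T·E[λ|data] = 7·353/(131/2) = 4942/131.

4942/131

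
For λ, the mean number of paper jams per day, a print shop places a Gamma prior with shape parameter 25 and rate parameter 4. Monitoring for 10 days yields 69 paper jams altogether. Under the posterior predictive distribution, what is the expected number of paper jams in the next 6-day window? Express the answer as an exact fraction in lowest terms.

282/7

Total count 69 over total exposure 10 days.
The Gamma prior is conjugate for the Poisson rate, so λ | data ~ Gamma(25+69, 4+10) = Gamma(94, 14).
Predictive mean over a 6-day window = T·E[λ|data] = 6·94/14 = 282/7.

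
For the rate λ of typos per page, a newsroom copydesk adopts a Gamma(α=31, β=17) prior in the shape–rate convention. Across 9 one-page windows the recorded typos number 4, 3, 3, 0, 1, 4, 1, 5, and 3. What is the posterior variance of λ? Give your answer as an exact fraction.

Total count: 4 + 3 + 3 + 0 + 1 + 4 + 1 + 5 + 3 = 24.
Total exposure: 9 pages.
By Gamma–Poisson conjugacy, the posterior is Gamma(α + Σx, β + Σt) = Gamma(31 + 24, 17 + 9) = Gamma(55, 26).
Posterior variance = α'/β'² = 55/676.

55/676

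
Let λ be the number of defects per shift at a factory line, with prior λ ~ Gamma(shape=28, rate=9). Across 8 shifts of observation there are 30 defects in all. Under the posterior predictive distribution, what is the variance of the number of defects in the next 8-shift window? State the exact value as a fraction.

11600/289

Total count 30 over total exposure 8 shifts.
Conjugate update: add total count to the shape and total exposure to the rate, giving Gamma(58, 17).
The posterior predictive for a window of length T is Negative Binomial with variance T·α'·(β'+T)/β'² = 8·58·25/289 = 11600/289.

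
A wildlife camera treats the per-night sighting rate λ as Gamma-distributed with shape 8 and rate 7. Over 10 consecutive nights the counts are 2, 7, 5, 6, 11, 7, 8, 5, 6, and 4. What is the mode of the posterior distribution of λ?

Total count: 2 + 7 + 5 + 6 + 11 + 7 + 8 + 5 + 6 + 4 = 61.
Total exposure: 10 nights.
Posterior: α' = 8 + 61 = 69, β' = 7 + 10 = 17.
Posterior mode = (α'−1)/β' = 68/17 = 4.

4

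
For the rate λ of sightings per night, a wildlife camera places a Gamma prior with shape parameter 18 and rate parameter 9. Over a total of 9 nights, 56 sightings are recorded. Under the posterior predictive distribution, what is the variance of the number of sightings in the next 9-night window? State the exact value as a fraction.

Total count 56 over total exposure 9 nights.
By Gamma–Poisson conjugacy, the posterior is Gamma(α + Σx, β + Σt) = Gamma(18 + 56, 9 + 9) = Gamma(74, 18).
The posterior predictive for a window of length T is Negative Binomial with variance T·α'·(β'+T)/β'² = 9·74·27/324 = 111/2.

111/2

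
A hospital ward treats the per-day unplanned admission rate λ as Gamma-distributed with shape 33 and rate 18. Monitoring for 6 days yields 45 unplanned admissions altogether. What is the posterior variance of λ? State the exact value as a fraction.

13/96

Total count 45 over total exposure 6 days.
By Gamma–Poisson conjugacy, the posterior is Gamma(α + Σx, β + Σt) = Gamma(33 + 45, 18 + 6) = Gamma(78, 24).
Posterior variance = α'/β'² = 78/576 = 13/96.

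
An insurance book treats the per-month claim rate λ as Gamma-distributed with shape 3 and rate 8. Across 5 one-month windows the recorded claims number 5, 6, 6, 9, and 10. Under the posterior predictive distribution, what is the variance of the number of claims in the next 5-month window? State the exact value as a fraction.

Total count: 5 + 6 + 6 + 9 + 10 = 36.
Total exposure: 5 months.
Conjugate update: add total count to the shape and total exposure to the rate, giving Gamma(39, 13).
The posterior predictive for a window of length T is Negative Binomial with variance T·α'·(β'+T)/β'² = 5·39·18/169 = 270/13.

270/13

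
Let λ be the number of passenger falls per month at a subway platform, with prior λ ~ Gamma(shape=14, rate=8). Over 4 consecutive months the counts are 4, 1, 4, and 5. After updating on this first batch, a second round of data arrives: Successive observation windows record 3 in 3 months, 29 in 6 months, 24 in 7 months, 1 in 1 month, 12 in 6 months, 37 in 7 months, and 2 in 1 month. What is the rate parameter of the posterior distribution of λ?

43

Total count: 4 + 1 + 4 + 5 = 14.
Total exposure: 4 months.
After the first batch: Gamma(14 + 14, 8 + 4) = Gamma(28, 12).
Total count: 3 + 29 + 24 + 1 + 12 + 37 + 2 = 108.
Total exposure: 3 + 6 + 7 + 1 + 6 + 7 + 1 = 31 months.
After the second batch: Gamma(28 + 108, 12 + 31) = Gamma(136, 43).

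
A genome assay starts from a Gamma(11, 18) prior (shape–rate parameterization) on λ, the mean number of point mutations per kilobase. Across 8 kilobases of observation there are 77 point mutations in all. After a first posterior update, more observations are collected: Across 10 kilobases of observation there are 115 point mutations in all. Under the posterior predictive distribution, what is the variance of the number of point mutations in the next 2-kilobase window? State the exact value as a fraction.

3857/324

Total count 77 over total exposure 8 kilobases.
After the first batch: Gamma(11 + 77, 18 + 8) = Gamma(88, 26).
Total count 115 over total exposure 10 kilobases.
After the second batch: Gamma(88 + 115, 26 + 10) = Gamma(203, 36).
The posterior predictive for a window of length T is Negative Binomial with variance T·α'·(β'+T)/β'² = 2·203·38/1296 = 3857/324.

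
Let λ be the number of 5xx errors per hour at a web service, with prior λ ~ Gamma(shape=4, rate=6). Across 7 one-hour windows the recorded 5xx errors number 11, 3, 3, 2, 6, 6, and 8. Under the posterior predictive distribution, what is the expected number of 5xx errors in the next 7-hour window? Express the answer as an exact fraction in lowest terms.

301/13

Total count: 11 + 3 + 3 + 2 + 6 + 6 + 8 = 39.
Total exposure: 7 hours.
Posterior: α' = 4 + 39 = 43, β' = 6 + 7 = 13.
Predictive mean over a 7-hour window = T·E[λ|data] = 7·43/13 = 301/13.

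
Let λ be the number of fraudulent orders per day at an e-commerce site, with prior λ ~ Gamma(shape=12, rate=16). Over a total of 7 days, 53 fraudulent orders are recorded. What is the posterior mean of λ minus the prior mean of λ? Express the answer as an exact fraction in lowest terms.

191/92

Total count 53 over total exposure 7 days.
By Gamma–Poisson conjugacy, the posterior is Gamma(α + Σx, β + Σt) = Gamma(12 + 53, 16 + 7) = Gamma(65, 23).
Posterior mean = 65/23 = 65/23; prior mean = 12/16 = 3/4. Difference = 65/23 − 3/4 = 191/92.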